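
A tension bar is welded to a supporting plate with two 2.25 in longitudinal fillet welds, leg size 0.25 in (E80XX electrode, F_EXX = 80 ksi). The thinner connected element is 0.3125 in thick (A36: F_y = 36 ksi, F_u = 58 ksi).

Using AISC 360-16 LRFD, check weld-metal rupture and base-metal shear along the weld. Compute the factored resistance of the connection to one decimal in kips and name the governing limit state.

28.6 kips (weld metal governs)

Weld metal: throat = 0.707×0.25 = 0.17675 in, L = 2×2.25 = 4.5 in. φR_n = 0.75 × 0.6 × 80 × 0.17675 × 4.5 = 28.6 kips.
Base metal shear (0.3125 in plate): yield φR_n = 1.0×0.6×36×0.3125×4.5 = 30.4 kips; rupture φR_n = 0.75×0.6×58×0.3125×4.5 = 36.7 kips; take 30.4 kips (yield).
Governing: min(28.6, 30.4) = 28.6 kips → weld metal.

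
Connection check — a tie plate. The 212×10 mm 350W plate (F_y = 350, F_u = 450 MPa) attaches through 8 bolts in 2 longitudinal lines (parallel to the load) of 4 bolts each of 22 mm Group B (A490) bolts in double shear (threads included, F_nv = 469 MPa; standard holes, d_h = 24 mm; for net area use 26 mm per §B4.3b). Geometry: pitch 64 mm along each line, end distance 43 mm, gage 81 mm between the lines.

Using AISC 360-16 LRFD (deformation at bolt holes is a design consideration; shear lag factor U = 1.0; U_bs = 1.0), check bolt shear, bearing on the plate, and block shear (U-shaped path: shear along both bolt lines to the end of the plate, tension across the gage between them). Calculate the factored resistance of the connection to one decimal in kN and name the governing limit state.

Bolt shear: A_b = π(22)²/4 = 380.13 mm². φR_n = 0.75 × 469 × 380.13 × 8 × 2 = 2139.4 kN.
Bearing (10 mm plate, F_u = 450 MPa): end bolts L_c = 43 − 24/2 = 31, R_n = min(1.2×31×10×450, 2.4×22×10×450) = 167.4 kN/bolt; interior L_c = 64 − 24 = 40, R_n = 216 kN/bolt. φR_n = 0.75 × (2×167.4 + 6×216) = 1223.1 kN.
Block shear: shear path 2×[43+3×64] = 2×235 mm, A_gv = 4700, A_nv = 2×(235 − 3.5×26)×10 = 2880 mm²; tension across gage: (81 − 1×26)×10 = 550 mm². R_n = min(0.6×450×2880, 0.6×350×4700) + 1.0×450×550 = min(777.6, 987) + 247.5 = 1025.1 kN. φR_n = 0.75 × 1025.1 = 768.8 kN.
Governing: min(2139.4, 1223.1, 768.8) = 768.8 kN → block shear.

768.8 kN (block shear governs)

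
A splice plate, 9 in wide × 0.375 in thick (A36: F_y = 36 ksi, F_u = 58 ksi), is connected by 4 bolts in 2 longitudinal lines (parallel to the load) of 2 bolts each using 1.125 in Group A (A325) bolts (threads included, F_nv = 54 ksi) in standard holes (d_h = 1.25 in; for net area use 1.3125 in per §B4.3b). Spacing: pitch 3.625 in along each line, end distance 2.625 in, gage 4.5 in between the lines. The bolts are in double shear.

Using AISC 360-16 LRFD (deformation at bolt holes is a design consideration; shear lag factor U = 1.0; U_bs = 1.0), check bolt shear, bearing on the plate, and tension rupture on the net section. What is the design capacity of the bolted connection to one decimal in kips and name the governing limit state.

Bolt shear: A_b = π(1.125)²/4 = 0.99402 in². φR_n = 0.75 × 54 × 0.99402 × 4 × 2 = 322.1 kips.
Bearing (0.375 in plate, F_u = 58 ksi): end bolts L_c = 2.625 − 1.25/2 = 2, R_n = min(1.2×2×0.375×58, 2.4×1.125×0.375×58) = 52.2 kips/bolt; interior L_c = 3.625 − 1.25 = 2.375, R_n = 58.725 kips/bolt. φR_n = 0.75 × (2×52.2 + 2×58.725) = 166.4 kips.
Tension rupture (net): A_n = (9 − 2×1.3125)×0.375 = 2.3906 in² (U = 1.0, A_e = A_n). φR_n = 0.75 × 58 × 2.3906 = 104.0 kips.
Governing: min(322.1, 166.4, 104.0) = 104.0 kips → net-section rupture.

104.0 kips (net-section rupture governs)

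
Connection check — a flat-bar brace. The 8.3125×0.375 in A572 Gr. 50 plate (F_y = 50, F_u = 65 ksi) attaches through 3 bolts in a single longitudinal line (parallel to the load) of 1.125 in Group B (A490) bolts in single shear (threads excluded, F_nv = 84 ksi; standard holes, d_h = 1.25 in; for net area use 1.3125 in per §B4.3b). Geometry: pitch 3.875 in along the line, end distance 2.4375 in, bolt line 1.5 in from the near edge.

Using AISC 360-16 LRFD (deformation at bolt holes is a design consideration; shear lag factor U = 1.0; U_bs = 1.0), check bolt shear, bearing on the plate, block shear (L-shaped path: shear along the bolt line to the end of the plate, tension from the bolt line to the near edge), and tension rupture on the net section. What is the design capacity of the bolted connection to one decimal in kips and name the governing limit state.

91.2 kips (block shear governs)

Bolt shear: A_b = π(1.125)²/4 = 0.99402 in². φR_n = 0.75 × 84 × 0.99402 × 3 × 1 = 187.9 kips.
Bearing (0.375 in plate, F_u = 65 ksi): end bolts L_c = 2.4375 − 1.25/2 = 1.8125, R_n = min(1.2×1.8125×0.375×65, 2.4×1.125×0.375×65) = 53.016 kips/bolt; interior L_c = 3.875 − 1.25 = 2.625, R_n = 65.813 kips/bolt. φR_n = 0.75 × (1×53.016 + 2×65.813) = 138.5 kips.
Block shear: shear path 1×[2.4375+2×3.875] = 1×10.1875 in, A_gv = 3.8203, A_nv = 1×(10.1875 − 2.5×1.3125)×0.375 = 2.5898 in²; tension to near edge: (1.5 − 0.5×1.3125)×0.375 = 0.31641 in². R_n = min(0.6×65×2.5898, 0.6×50×3.8203) + 1.0×65×0.31641 = min(101, 114.61) + 20.567 = 121.57 kips. φR_n = 0.75 × 121.57 = 91.2 kips.
Tension rupture (net): A_n = (8.3125 − 1×1.3125)×0.375 = 2.625 in² (U = 1.0, A_e = A_n). φR_n = 0.75 × 65 × 2.625 = 128.0 kips.
Governing: min(187.9, 138.5, 91.2, 128.0) = 91.2 kips → block shear.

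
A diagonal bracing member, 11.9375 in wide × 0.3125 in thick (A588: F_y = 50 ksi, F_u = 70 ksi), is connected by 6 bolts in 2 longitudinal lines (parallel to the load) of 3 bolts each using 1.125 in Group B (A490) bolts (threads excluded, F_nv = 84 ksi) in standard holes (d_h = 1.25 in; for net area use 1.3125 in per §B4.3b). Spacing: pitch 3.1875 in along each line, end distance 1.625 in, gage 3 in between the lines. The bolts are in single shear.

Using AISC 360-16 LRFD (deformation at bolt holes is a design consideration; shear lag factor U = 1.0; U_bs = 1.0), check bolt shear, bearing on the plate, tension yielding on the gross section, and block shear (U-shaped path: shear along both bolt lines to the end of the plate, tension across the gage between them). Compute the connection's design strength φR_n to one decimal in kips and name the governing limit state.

Bolt shear: A_b = π(1.125)²/4 = 0.99402 in². φR_n = 0.75 × 84 × 0.99402 × 6 × 1 = 375.7 kips.
Bearing (0.3125 in plate, F_u = 70 ksi): end bolts L_c = 1.625 − 1.25/2 = 1, R_n = min(1.2×1×0.3125×70, 2.4×1.125×0.3125×70) = 26.25 kips/bolt; interior L_c = 3.1875 − 1.25 = 1.9375, R_n = 50.859 kips/bolt. φR_n = 0.75 × (2×26.25 + 4×50.859) = 192.0 kips.
Tension yield (gross): A_g = 11.9375×0.3125 = 3.7305 in². φR_n = 0.90 × 50 × 3.7305 = 167.9 kips.
Block shear: shear path 2×[1.625+2×3.1875] = 2×8 in, A_gv = 5, A_nv = 2×(8 − 2.5×1.3125)×0.3125 = 2.9492 in²; tension across gage: (3 − 1×1.3125)×0.3125 = 0.52734 in². R_n = min(0.6×70×2.9492, 0.6×50×5) + 1.0×70×0.52734 = min(123.87, 150) + 36.914 = 160.78 kips. φR_n = 0.75 × 160.78 = 120.6 kips.
Governing: min(375.7, 192.0, 167.9, 120.6) = 120.6 kips → block shear.

120.6 kips (block shear governs)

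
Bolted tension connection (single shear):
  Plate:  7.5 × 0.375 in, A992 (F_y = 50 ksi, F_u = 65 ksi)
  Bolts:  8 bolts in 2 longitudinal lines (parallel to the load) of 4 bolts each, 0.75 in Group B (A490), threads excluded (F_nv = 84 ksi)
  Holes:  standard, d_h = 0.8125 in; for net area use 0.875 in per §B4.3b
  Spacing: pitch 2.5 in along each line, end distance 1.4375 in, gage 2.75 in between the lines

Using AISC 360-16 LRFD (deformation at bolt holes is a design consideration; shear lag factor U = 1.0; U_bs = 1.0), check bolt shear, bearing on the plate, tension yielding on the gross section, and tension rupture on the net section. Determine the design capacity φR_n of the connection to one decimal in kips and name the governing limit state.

105.1 kips (net-section rupture governs)

Bolt shear: A_b = π(0.75)²/4 = 0.44179 in². φR_n = 0.75 × 84 × 0.44179 × 8 × 1 = 222.7 kips.
Bearing (0.375 in plate, F_u = 65 ksi): end bolts L_c = 1.4375 − 0.8125/2 = 1.03125, R_n = min(1.2×1.03125×0.375×65, 2.4×0.75×0.375×65) = 30.164 kips/bolt; interior L_c = 2.5 − 0.8125 = 1.6875, R_n = 43.875 kips/bolt. φR_n = 0.75 × (2×30.164 + 6×43.875) = 242.7 kips.
Tension yield (gross): A_g = 7.5×0.375 = 2.8125 in². φR_n = 0.90 × 50 × 2.8125 = 126.6 kips.
Tension rupture (net): A_n = (7.5 − 2×0.875)×0.375 = 2.1563 in² (U = 1.0, A_e = A_n). φR_n = 0.75 × 65 × 2.1563 = 105.1 kips.
Governing: min(222.7, 242.7, 126.6, 105.1) = 105.1 kips → net-section rupture.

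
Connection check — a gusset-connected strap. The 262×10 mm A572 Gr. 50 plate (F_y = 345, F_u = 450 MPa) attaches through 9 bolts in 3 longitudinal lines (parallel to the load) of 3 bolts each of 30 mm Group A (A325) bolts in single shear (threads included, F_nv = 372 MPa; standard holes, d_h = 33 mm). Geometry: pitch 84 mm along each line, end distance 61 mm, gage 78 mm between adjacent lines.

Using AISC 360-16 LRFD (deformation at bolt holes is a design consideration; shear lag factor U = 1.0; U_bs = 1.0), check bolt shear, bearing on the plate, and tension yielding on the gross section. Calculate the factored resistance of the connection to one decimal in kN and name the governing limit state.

Bolt shear: A_b = π(30)²/4 = 706.86 mm². φR_n = 0.75 × 372 × 706.86 × 9 × 1 = 1774.9 kN.
Bearing (10 mm plate, F_u = 450 MPa): end bolts L_c = 61 − 33/2 = 44.5, R_n = min(1.2×44.5×10×450, 2.4×30×10×450) = 240.3 kN/bolt; interior L_c = 84 − 33 = 51, R_n = 275.4 kN/bolt. φR_n = 0.75 × (3×240.3 + 6×275.4) = 1780.0 kN.
Tension yield (gross): A_g = 262×10 = 2620 mm². φR_n = 0.90 × 345 × 2620 = 813.5 kN.
Governing: min(1774.9, 1780.0, 813.5) = 813.5 kN → gross-section yield.

813.5 kN (gross-section yield governs)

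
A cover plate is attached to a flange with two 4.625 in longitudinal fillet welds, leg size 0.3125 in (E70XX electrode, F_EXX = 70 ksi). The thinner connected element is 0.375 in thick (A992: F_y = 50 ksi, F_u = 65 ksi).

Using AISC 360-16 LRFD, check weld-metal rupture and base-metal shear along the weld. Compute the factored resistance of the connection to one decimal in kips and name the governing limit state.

64.4 kips (weld metal governs)

Weld metal: throat = 0.707×0.3125 = 0.22094 in, L = 2×4.625 = 9.25 in. φR_n = 0.75 × 0.6 × 70 × 0.22094 × 9.25 = 64.4 kips.
Base metal shear (0.375 in plate): yield φR_n = 1.0×0.6×50×0.375×9.25 = 104.1 kips; rupture φR_n = 0.75×0.6×65×0.375×9.25 = 101.5 kips; take 101.5 kips (rupture).
Governing: min(64.4, 101.5) = 64.4 kips → weld metal.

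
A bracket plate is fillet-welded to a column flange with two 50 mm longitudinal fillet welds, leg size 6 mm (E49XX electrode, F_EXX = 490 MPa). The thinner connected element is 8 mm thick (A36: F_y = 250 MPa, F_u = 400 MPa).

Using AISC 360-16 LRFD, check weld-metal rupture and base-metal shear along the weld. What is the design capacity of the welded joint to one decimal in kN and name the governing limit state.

93.5 kN (weld metal governs)

Weld metal: throat = 0.707×6 = 4.242 mm, L = 2×50 = 100 mm. φR_n = 0.75 × 0.6 × 490 × 4.242 × 100 = 93.5 kN.
Base metal shear (8 mm plate): yield φR_n = 1.0×0.6×250×8×100 = 120.0 kN; rupture φR_n = 0.75×0.6×400×8×100 = 144.0 kN; take 120.0 kN (yield).
Governing: min(93.5, 120.0) = 93.5 kN → weld metal.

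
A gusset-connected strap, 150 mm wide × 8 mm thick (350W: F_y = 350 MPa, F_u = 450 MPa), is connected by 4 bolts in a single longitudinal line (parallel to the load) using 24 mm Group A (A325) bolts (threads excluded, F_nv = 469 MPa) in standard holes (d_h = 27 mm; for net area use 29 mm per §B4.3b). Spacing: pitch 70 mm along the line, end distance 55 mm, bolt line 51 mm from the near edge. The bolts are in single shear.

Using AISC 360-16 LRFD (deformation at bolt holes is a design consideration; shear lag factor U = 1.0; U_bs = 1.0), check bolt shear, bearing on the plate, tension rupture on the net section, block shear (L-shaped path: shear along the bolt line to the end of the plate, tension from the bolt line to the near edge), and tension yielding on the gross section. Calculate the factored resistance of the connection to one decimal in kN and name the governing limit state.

Bolt shear: A_b = π(24)²/4 = 452.39 mm². φR_n = 0.75 × 469 × 452.39 × 4 × 1 = 636.5 kN.
Bearing (8 mm plate, F_u = 450 MPa): end bolts L_c = 55 − 27/2 = 41.5, R_n = min(1.2×41.5×8×450, 2.4×24×8×450) = 179.28 kN/bolt; interior L_c = 70 − 27 = 43, R_n = 185.76 kN/bolt. φR_n = 0.75 × (1×179.28 + 3×185.76) = 552.4 kN.
Tension rupture (net): A_n = (150 − 1×29)×8 = 968 mm² (U = 1.0, A_e = A_n). φR_n = 0.75 × 450 × 968 = 326.7 kN.
Block shear: shear path 1×[55+3×70] = 1×265 mm, A_gv = 2120, A_nv = 1×(265 − 3.5×29)×8 = 1308 mm²; tension to near edge: (51 − 0.5×29)×8 = 292 mm². R_n = min(0.6×450×1308, 0.6×350×2120) + 1.0×450×292 = min(353.16, 445.2) + 131.4 = 484.56 kN. φR_n = 0.75 × 484.56 = 363.4 kN.
Tension yield (gross): A_g = 150×8 = 1200 mm². φR_n = 0.90 × 350 × 1200 = 378.0 kN.
Governing: min(636.5, 552.4, 326.7, 363.4, 378.0) = 326.7 kN → net-section rupture.

326.7 kN (net-section rupture governs)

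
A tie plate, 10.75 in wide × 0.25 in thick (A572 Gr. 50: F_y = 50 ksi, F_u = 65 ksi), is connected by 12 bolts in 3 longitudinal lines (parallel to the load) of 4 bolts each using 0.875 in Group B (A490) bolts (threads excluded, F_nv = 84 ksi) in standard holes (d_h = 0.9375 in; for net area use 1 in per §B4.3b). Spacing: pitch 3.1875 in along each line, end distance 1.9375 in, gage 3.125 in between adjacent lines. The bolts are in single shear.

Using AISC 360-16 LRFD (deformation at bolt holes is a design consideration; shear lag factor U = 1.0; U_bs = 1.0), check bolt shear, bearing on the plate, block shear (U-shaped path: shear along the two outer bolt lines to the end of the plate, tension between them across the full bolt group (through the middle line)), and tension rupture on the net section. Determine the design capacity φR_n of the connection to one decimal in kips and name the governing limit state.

Bolt shear: A_b = π(0.875)²/4 = 0.60132 in². φR_n = 0.75 × 84 × 0.60132 × 12 × 1 = 454.6 kips.
Bearing (0.25 in plate, F_u = 65 ksi): end bolts L_c = 1.9375 − 0.9375/2 = 1.46875, R_n = min(1.2×1.46875×0.25×65, 2.4×0.875×0.25×65) = 28.641 kips/bolt; interior L_c = 3.1875 − 0.9375 = 2.25, R_n = 34.125 kips/bolt. φR_n = 0.75 × (3×28.641 + 9×34.125) = 294.8 kips.
Block shear: shear path 2×[1.9375+3×3.1875] = 2×11.5 in, A_gv = 5.75, A_nv = 2×(11.5 − 3.5×1)×0.25 = 4 in²; tension across gage: (6.25 − 2×1)×0.25 = 1.0625 in². R_n = min(0.6×65×4, 0.6×50×5.75) + 1.0×65×1.0625 = min(156, 172.5) + 69.063 = 225.06 kips. φR_n = 0.75 × 225.06 = 168.8 kips.
Tension rupture (net): A_n = (10.75 − 3×1)×0.25 = 1.9375 in² (U = 1.0, A_e = A_n). φR_n = 0.75 × 65 × 1.9375 = 94.5 kips.
Governing: min(454.6, 294.8, 168.8, 94.5) = 94.5 kips → net-section rupture.

94.5 kips (net-section rupture governs)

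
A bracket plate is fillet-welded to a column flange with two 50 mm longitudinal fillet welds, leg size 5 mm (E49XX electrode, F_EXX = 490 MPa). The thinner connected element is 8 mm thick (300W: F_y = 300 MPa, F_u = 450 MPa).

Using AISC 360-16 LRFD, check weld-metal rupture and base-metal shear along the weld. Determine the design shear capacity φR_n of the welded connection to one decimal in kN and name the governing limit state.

77.9 kN (weld metal governs)

Weld metal: throat = 0.707×5 = 3.535 mm, L = 2×50 = 100 mm. φR_n = 0.75 × 0.6 × 490 × 3.535 × 100 = 77.9 kN.
Base metal shear (8 mm plate): yield φR_n = 1.0×0.6×300×8×100 = 144.0 kN; rupture φR_n = 0.75×0.6×450×8×100 = 162.0 kN; take 144.0 kN (yield).
Governing: min(77.9, 144.0) = 77.9 kN → weld metal.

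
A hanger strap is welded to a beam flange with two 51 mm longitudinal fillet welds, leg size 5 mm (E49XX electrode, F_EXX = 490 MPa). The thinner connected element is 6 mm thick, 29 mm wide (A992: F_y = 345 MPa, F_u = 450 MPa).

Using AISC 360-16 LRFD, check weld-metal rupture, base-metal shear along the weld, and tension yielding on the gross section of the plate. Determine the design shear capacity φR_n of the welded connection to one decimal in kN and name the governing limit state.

Weld metal: throat = 0.707×5 = 3.535 mm, L = 2×51 = 102 mm. φR_n = 0.75 × 0.6 × 490 × 3.535 × 102 = 79.5 kN.
Base metal shear (6 mm plate): yield φR_n = 1.0×0.6×345×6×102 = 126.7 kN; rupture φR_n = 0.75×0.6×450×6×102 = 123.9 kN; take 123.9 kN (rupture).
Tension yield (gross): A_g = 29×6 = 174 mm². φR_n = 0.90 × 345 × 174 = 54.0 kN.
Governing: min(79.5, 123.9, 54.0) = 54.0 kN → gross-section yield.

54.0 kN (gross-section yield governs)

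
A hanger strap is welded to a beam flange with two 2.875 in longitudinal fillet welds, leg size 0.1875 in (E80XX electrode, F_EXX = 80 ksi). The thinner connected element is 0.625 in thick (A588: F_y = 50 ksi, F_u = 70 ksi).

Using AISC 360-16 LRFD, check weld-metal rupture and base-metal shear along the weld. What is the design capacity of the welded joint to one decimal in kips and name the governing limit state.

27.4 kips (weld metal governs)

Weld metal: throat = 0.707×0.1875 = 0.13256 in, L = 2×2.875 = 5.75 in. φR_n = 0.75 × 0.6 × 80 × 0.13256 × 5.75 = 27.4 kips.
Base metal shear (0.625 in plate): yield φR_n = 1.0×0.6×50×0.625×5.75 = 107.8 kips; rupture φR_n = 0.75×0.6×70×0.625×5.75 = 113.2 kips; take 107.8 kips (yield).
Governing: min(27.4, 107.8) = 27.4 kips → weld metal.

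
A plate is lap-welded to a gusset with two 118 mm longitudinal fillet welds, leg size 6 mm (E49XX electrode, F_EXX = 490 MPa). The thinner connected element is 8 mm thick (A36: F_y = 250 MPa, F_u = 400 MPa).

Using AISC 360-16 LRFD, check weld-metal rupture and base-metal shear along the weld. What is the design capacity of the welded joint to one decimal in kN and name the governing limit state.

220.7 kN (weld metal governs)

Weld metal: throat = 0.707×6 = 4.242 mm, L = 2×118 = 236 mm. φR_n = 0.75 × 0.6 × 490 × 4.242 × 236 = 220.7 kN.
Base metal shear (8 mm plate): yield φR_n = 1.0×0.6×250×8×236 = 283.2 kN; rupture φR_n = 0.75×0.6×400×8×236 = 339.8 kN; take 283.2 kN (yield).
Governing: min(220.7, 283.2) = 220.7 kN → weld metal.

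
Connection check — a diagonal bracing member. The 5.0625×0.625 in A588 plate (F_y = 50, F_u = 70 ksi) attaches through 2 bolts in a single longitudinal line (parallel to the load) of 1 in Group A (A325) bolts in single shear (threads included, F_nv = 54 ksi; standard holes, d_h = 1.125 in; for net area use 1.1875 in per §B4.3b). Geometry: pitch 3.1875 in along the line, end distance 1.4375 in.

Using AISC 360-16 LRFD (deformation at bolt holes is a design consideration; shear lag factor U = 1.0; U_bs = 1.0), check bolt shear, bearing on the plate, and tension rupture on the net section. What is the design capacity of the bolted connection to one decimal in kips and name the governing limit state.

Bolt shear: A_b = π(1)²/4 = 0.7854 in². φR_n = 0.75 × 54 × 0.7854 × 2 × 1 = 63.6 kips.
Bearing (0.625 in plate, F_u = 70 ksi): end bolts L_c = 1.4375 − 1.125/2 = 0.875, R_n = min(1.2×0.875×0.625×70, 2.4×1×0.625×70) = 45.938 kips/bolt; interior L_c = 3.1875 − 1.125 = 2.0625, R_n = 105 kips/bolt. φR_n = 0.75 × (1×45.938 + 1×105) = 113.2 kips.
Tension rupture (net): A_n = (5.0625 − 1×1.1875)×0.625 = 2.4219 in² (U = 1.0, A_e = A_n). φR_n = 0.75 × 70 × 2.4219 = 127.1 kips.
Governing: min(63.6, 113.2, 127.1) = 63.6 kips → bolt shear.

63.6 kips (bolt shear governs)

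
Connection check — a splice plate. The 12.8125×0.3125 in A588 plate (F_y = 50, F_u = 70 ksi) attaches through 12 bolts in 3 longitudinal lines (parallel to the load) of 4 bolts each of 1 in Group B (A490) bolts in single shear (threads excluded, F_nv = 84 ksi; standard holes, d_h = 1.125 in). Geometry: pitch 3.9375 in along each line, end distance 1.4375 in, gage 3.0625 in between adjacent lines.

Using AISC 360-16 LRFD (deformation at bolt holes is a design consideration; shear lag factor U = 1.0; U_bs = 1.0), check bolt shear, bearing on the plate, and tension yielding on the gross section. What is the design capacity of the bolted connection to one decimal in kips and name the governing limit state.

180.2 kips (gross-section yield governs)

Bolt shear: A_b = π(1)²/4 = 0.7854 in². φR_n = 0.75 × 84 × 0.7854 × 12 × 1 = 593.8 kips.
Bearing (0.3125 in plate, F_u = 70 ksi): end bolts L_c = 1.4375 − 1.125/2 = 0.875, R_n = min(1.2×0.875×0.3125×70, 2.4×1×0.3125×70) = 22.969 kips/bolt; interior L_c = 3.9375 − 1.125 = 2.8125, R_n = 52.5 kips/bolt. φR_n = 0.75 × (3×22.969 + 9×52.5) = 406.1 kips.
Tension yield (gross): A_g = 12.8125×0.3125 = 4.0039 in². φR_n = 0.90 × 50 × 4.0039 = 180.2 kips.
Governing: min(593.8, 406.1, 180.2) = 180.2 kips → gross-section yield.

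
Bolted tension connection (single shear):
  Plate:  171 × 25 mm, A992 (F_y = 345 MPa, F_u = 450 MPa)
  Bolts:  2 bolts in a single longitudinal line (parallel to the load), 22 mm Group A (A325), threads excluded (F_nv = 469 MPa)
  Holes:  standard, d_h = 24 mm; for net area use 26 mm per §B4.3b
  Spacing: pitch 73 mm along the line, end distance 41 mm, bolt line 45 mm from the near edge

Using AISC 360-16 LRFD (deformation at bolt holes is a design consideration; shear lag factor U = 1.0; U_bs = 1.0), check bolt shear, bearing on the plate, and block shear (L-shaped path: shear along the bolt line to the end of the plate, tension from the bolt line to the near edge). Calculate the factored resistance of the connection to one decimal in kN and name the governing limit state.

267.4 kN (bolt shear governs)

Bolt shear: A_b = π(22)²/4 = 380.13 mm². φR_n = 0.75 × 469 × 380.13 × 2 × 1 = 267.4 kN.
Bearing (25 mm plate, F_u = 450 MPa): end bolts L_c = 41 − 24/2 = 29, R_n = min(1.2×29×25×450, 2.4×22×25×450) = 391.5 kN/bolt; interior L_c = 73 − 24 = 49, R_n = 594 kN/bolt. φR_n = 0.75 × (1×391.5 + 1×594) = 739.1 kN.
Block shear: shear path 1×[41+1×73] = 1×114 mm, A_gv = 2850, A_nv = 1×(114 − 1.5×26)×25 = 1875 mm²; tension to near edge: (45 − 0.5×26)×25 = 800 mm². R_n = min(0.6×450×1875, 0.6×345×2850) + 1.0×450×800 = min(506.25, 589.95) + 360 = 866.25 kN. φR_n = 0.75 × 866.25 = 649.7 kN.
Governing: min(267.4, 739.1, 649.7) = 267.4 kN → bolt shear.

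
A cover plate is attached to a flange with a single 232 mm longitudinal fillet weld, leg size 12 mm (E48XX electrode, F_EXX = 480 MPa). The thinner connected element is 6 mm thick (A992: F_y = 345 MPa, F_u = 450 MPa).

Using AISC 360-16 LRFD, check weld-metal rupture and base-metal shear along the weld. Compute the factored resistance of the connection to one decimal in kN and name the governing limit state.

Weld metal: throat = 0.707×12 = 8.484 mm, L = 232 mm. φR_n = 0.75 × 0.6 × 480 × 8.484 × 232 = 425.2 kN.
Base metal shear (6 mm plate): yield φR_n = 1.0×0.6×345×6×232 = 288.1 kN; rupture φR_n = 0.75×0.6×450×6×232 = 281.9 kN; take 281.9 kN (rupture).
Governing: min(425.2, 281.9) = 281.9 kN → base-metal shear.

281.9 kN (base-metal shear governs)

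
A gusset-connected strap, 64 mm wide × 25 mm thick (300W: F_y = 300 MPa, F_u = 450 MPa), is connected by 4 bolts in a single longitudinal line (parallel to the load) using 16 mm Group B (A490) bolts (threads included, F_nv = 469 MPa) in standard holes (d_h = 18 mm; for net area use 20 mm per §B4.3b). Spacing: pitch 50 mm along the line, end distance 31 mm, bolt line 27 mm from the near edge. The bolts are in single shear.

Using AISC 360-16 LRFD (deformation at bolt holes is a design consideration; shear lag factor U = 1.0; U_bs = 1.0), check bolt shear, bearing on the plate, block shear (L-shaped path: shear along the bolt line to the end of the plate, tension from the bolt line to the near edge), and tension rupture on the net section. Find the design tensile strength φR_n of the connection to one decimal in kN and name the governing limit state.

282.9 kN (bolt shear governs)

Bolt shear: A_b = π(16)²/4 = 201.06 mm². φR_n = 0.75 × 469 × 201.06 × 4 × 1 = 282.9 kN.
Bearing (25 mm plate, F_u = 450 MPa): end bolts L_c = 31 − 18/2 = 22, R_n = min(1.2×22×25×450, 2.4×16×25×450) = 297 kN/bolt; interior L_c = 50 − 18 = 32, R_n = 432 kN/bolt. φR_n = 0.75 × (1×297 + 3×432) = 1194.8 kN.
Block shear: shear path 1×[31+3×50] = 1×181 mm, A_gv = 4525, A_nv = 1×(181 − 3.5×20)×25 = 2775 mm²; tension to near edge: (27 − 0.5×20)×25 = 425 mm². R_n = min(0.6×450×2775, 0.6×300×4525) + 1.0×450×425 = min(749.25, 814.5) + 191.25 = 940.5 kN. φR_n = 0.75 × 940.5 = 705.4 kN.
Tension rupture (net): A_n = (64 − 1×20)×25 = 1100 mm² (U = 1.0, A_e = A_n). φR_n = 0.75 × 450 × 1100 = 371.3 kN.
Governing: min(282.9, 1194.8, 705.4, 371.3) = 282.9 kN → bolt shear.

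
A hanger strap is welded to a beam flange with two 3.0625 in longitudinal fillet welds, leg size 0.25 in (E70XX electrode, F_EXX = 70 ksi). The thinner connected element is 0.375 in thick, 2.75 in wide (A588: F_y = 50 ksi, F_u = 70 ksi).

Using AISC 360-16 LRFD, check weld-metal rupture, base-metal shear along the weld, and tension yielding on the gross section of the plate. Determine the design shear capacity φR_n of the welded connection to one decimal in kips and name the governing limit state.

Weld metal: throat = 0.707×0.25 = 0.17675 in, L = 2×3.0625 = 6.125 in. φR_n = 0.75 × 0.6 × 70 × 0.17675 × 6.125 = 34.1 kips.
Base metal shear (0.375 in plate): yield φR_n = 1.0×0.6×50×0.375×6.125 = 68.9 kips; rupture φR_n = 0.75×0.6×70×0.375×6.125 = 72.4 kips; take 68.9 kips (yield).
Tension yield (gross): A_g = 2.75×0.375 = 1.0313 in². φR_n = 0.90 × 50 × 1.0313 = 46.4 kips.
Governing: min(34.1, 68.9, 46.4) = 34.1 kips → weld metal.

34.1 kips (weld metal governs)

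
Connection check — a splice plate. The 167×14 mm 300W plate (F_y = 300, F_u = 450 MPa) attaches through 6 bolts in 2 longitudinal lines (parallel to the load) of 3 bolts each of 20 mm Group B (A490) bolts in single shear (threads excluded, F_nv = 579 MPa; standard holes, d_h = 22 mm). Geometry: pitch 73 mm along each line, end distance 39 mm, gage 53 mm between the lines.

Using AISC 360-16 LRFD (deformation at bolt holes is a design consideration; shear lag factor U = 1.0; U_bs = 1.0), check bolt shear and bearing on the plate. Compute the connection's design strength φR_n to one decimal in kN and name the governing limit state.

818.5 kN (bolt shear governs)

Bolt shear: A_b = π(20)²/4 = 314.16 mm². φR_n = 0.75 × 579 × 314.16 × 6 × 1 = 818.5 kN.
Bearing (14 mm plate, F_u = 450 MPa): end bolts L_c = 39 − 22/2 = 28, R_n = min(1.2×28×14×450, 2.4×20×14×450) = 211.68 kN/bolt; interior L_c = 73 − 22 = 51, R_n = 302.4 kN/bolt. φR_n = 0.75 × (2×211.68 + 4×302.4) = 1224.7 kN.
Governing: min(818.5, 1224.7) = 818.5 kN → bolt shear.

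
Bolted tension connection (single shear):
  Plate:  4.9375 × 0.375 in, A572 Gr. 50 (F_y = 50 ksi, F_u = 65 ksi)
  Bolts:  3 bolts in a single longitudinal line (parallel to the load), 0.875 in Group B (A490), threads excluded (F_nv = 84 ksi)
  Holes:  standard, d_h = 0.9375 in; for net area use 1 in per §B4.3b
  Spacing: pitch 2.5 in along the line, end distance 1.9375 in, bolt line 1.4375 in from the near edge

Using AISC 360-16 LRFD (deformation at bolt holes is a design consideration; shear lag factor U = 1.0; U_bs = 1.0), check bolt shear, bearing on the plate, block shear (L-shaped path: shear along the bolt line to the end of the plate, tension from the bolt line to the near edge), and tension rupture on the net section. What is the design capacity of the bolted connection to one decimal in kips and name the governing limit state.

Bolt shear: A_b = π(0.875)²/4 = 0.60132 in². φR_n = 0.75 × 84 × 0.60132 × 3 × 1 = 113.6 kips.
Bearing (0.375 in plate, F_u = 65 ksi): end bolts L_c = 1.9375 − 0.9375/2 = 1.46875, R_n = min(1.2×1.46875×0.375×65, 2.4×0.875×0.375×65) = 42.961 kips/bolt; interior L_c = 2.5 − 0.9375 = 1.5625, R_n = 45.703 kips/bolt. φR_n = 0.75 × (1×42.961 + 2×45.703) = 100.8 kips.
Block shear: shear path 1×[1.9375+2×2.5] = 1×6.9375 in, A_gv = 2.6016, A_nv = 1×(6.9375 − 2.5×1)×0.375 = 1.6641 in²; tension to near edge: (1.4375 − 0.5×1)×0.375 = 0.35156 in². R_n = min(0.6×65×1.6641, 0.6×50×2.6016) + 1.0×65×0.35156 = min(64.9, 78.048) + 22.851 = 87.751 kips. φR_n = 0.75 × 87.751 = 65.8 kips.
Tension rupture (net): A_n = (4.9375 − 1×1)×0.375 = 1.4766 in² (U = 1.0, A_e = A_n). φR_n = 0.75 × 65 × 1.4766 = 72.0 kips.
Governing: min(113.6, 100.8, 65.8, 72.0) = 65.8 kips → block shear.

65.8 kips (block shear governs)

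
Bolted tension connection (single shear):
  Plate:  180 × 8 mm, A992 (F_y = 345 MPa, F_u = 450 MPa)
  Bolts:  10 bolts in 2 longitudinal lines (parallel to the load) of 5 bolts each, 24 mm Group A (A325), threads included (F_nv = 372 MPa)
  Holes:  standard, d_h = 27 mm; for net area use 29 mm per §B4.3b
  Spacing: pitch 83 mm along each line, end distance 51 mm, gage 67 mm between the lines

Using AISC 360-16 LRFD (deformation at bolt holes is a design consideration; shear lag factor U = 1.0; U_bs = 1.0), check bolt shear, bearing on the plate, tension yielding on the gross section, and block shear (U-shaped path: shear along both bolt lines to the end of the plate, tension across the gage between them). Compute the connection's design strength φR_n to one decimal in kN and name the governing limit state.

Bolt shear: A_b = π(24)²/4 = 452.39 mm². φR_n = 0.75 × 372 × 452.39 × 10 × 1 = 1262.2 kN.
Bearing (8 mm plate, F_u = 450 MPa): end bolts L_c = 51 − 27/2 = 37.5, R_n = min(1.2×37.5×8×450, 2.4×24×8×450) = 162 kN/bolt; interior L_c = 83 − 27 = 56, R_n = 207.36 kN/bolt. φR_n = 0.75 × (2×162 + 8×207.36) = 1487.2 kN.
Tension yield (gross): A_g = 180×8 = 1440 mm². φR_n = 0.90 × 345 × 1440 = 447.1 kN.
Block shear: shear path 2×[51+4×83] = 2×383 mm, A_gv = 6128, A_nv = 2×(383 − 4.5×29)×8 = 4040 mm²; tension across gage: (67 − 1×29)×8 = 304 mm². R_n = min(0.6×450×4040, 0.6×345×6128) + 1.0×450×304 = min(1090.8, 1268.5) + 136.8 = 1227.6 kN. φR_n = 0.75 × 1227.6 = 920.7 kN.
Governing: min(1262.2, 1487.2, 447.1, 920.7) = 447.1 kN → gross-section yield.

447.1 kN (gross-section yield governs)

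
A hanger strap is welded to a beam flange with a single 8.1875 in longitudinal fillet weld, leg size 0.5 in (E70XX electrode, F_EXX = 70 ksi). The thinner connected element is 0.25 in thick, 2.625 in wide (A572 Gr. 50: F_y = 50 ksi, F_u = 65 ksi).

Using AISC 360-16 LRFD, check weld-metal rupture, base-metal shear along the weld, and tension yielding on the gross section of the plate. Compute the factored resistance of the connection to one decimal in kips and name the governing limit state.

Weld metal: throat = 0.707×0.5 = 0.3535 in, L = 8.1875 in. φR_n = 0.75 × 0.6 × 70 × 0.3535 × 8.1875 = 91.2 kips.
Base metal shear (0.25 in plate): yield φR_n = 1.0×0.6×50×0.25×8.1875 = 61.4 kips; rupture φR_n = 0.75×0.6×65×0.25×8.1875 = 59.9 kips; take 59.9 kips (rupture).
Tension yield (gross): A_g = 2.625×0.25 = 0.65625 in². φR_n = 0.90 × 50 × 0.65625 = 29.5 kips.
Governing: min(91.2, 59.9, 29.5) = 29.5 kips → gross-section yield.

29.5 kips (gross-section yield governs)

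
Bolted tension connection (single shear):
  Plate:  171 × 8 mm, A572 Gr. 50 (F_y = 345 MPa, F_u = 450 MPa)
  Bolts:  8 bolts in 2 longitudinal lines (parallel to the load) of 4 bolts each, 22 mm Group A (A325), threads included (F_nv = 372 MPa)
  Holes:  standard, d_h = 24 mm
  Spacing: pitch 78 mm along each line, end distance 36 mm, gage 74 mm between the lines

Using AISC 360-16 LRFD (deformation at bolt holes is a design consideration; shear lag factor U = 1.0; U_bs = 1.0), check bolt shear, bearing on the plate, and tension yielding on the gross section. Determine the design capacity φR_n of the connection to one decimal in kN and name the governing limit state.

424.8 kN (gross-section yield governs)

Bolt shear: A_b = π(22)²/4 = 380.13 mm². φR_n = 0.75 × 372 × 380.13 × 8 × 1 = 848.5 kN.
Bearing (8 mm plate, F_u = 450 MPa): end bolts L_c = 36 − 24/2 = 24, R_n = min(1.2×24×8×450, 2.4×22×8×450) = 103.68 kN/bolt; interior L_c = 78 − 24 = 54, R_n = 190.08 kN/bolt. φR_n = 0.75 × (2×103.68 + 6×190.08) = 1010.9 kN.
Tension yield (gross): A_g = 171×8 = 1368 mm². φR_n = 0.90 × 345 × 1368 = 424.8 kN.
Governing: min(848.5, 1010.9, 424.8) = 424.8 kN → gross-section yield.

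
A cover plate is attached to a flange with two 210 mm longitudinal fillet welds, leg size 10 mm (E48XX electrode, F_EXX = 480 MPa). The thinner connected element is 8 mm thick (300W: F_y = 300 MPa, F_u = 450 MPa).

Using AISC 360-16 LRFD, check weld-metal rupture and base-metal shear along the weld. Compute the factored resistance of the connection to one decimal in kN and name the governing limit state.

604.8 kN (base-metal shear governs)

Weld metal: throat = 0.707×10 = 7.07 mm, L = 2×210 = 420 mm. φR_n = 0.75 × 0.6 × 480 × 7.07 × 420 = 641.4 kN.
Base metal shear (8 mm plate): yield φR_n = 1.0×0.6×300×8×420 = 604.8 kN; rupture φR_n = 0.75×0.6×450×8×420 = 680.4 kN; take 604.8 kN (yield).
Governing: min(641.4, 604.8) = 604.8 kN → base-metal shear.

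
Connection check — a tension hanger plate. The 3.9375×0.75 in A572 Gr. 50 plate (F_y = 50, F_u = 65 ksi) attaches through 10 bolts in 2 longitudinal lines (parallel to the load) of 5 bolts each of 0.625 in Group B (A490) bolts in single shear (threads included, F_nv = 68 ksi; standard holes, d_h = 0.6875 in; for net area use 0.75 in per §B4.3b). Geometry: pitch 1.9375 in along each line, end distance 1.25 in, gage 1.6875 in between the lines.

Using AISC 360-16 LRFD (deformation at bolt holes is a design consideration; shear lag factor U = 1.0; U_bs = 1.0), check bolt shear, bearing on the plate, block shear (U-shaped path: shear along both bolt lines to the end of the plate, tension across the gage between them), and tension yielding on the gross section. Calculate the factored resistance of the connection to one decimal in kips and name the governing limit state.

132.9 kips (gross-section yield governs)

Bolt shear: A_b = π(0.625)²/4 = 0.3068 in². φR_n = 0.75 × 68 × 0.3068 × 10 × 1 = 156.5 kips.
Bearing (0.75 in plate, F_u = 65 ksi): end bolts L_c = 1.25 − 0.6875/2 = 0.90625, R_n = min(1.2×0.90625×0.75×65, 2.4×0.625×0.75×65) = 53.016 kips/bolt; interior L_c = 1.9375 − 0.6875 = 1.25, R_n = 73.125 kips/bolt. φR_n = 0.75 × (2×53.016 + 8×73.125) = 518.3 kips.
Block shear: shear path 2×[1.25+4×1.9375] = 2×9 in, A_gv = 13.5, A_nv = 2×(9 − 4.5×0.75)×0.75 = 8.4375 in²; tension across gage: (1.6875 − 1×0.75)×0.75 = 0.70313 in². R_n = min(0.6×65×8.4375, 0.6×50×13.5) + 1.0×65×0.70313 = min(329.06, 405) + 45.703 = 374.76 kips. φR_n = 0.75 × 374.76 = 281.1 kips.
Tension yield (gross): A_g = 3.9375×0.75 = 2.9531 in². φR_n = 0.90 × 50 × 2.9531 = 132.9 kips.
Governing: min(156.5, 518.3, 281.1, 132.9) = 132.9 kips → gross-section yield.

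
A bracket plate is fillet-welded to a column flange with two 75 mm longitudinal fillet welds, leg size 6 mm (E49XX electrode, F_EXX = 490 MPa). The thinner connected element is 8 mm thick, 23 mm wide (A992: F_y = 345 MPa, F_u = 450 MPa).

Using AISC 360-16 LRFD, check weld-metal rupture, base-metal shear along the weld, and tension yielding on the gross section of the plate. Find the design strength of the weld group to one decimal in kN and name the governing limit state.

57.1 kN (gross-section yield governs)

Weld metal: throat = 0.707×6 = 4.242 mm, L = 2×75 = 150 mm. φR_n = 0.75 × 0.6 × 490 × 4.242 × 150 = 140.3 kN.
Base metal shear (8 mm plate): yield φR_n = 1.0×0.6×345×8×150 = 248.4 kN; rupture φR_n = 0.75×0.6×450×8×150 = 243.0 kN; take 243.0 kN (rupture).
Tension yield (gross): A_g = 23×8 = 184 mm². φR_n = 0.90 × 345 × 184 = 57.1 kN.
Governing: min(140.3, 243.0, 57.1) = 57.1 kN → gross-section yield.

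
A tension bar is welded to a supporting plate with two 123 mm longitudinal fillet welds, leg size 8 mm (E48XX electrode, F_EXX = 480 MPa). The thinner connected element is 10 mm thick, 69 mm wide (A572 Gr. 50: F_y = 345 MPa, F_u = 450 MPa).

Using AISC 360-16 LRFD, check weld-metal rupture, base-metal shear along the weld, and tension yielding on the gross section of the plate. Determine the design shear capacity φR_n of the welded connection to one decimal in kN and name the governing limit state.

214.2 kN (gross-section yield governs)

Weld metal: throat = 0.707×8 = 5.656 mm, L = 2×123 = 246 mm. φR_n = 0.75 × 0.6 × 480 × 5.656 × 246 = 300.5 kN.
Base metal shear (10 mm plate): yield φR_n = 1.0×0.6×345×10×246 = 509.2 kN; rupture φR_n = 0.75×0.6×450×10×246 = 498.2 kN; take 498.2 kN (rupture).
Tension yield (gross): A_g = 69×10 = 690 mm². φR_n = 0.90 × 345 × 690 = 214.2 kN.
Governing: min(300.5, 498.2, 214.2) = 214.2 kN → gross-section yield.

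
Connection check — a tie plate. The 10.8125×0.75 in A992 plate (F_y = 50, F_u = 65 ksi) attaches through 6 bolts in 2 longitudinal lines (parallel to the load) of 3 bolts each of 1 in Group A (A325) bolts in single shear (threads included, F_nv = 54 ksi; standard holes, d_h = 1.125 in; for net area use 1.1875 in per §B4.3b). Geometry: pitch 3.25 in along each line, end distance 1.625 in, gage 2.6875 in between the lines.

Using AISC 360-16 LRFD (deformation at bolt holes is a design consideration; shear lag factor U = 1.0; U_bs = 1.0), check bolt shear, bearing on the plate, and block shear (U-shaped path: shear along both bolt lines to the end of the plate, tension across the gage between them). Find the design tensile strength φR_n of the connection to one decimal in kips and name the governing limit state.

190.9 kips (bolt shear governs)

Bolt shear: A_b = π(1)²/4 = 0.7854 in². φR_n = 0.75 × 54 × 0.7854 × 6 × 1 = 190.9 kips.
Bearing (0.75 in plate, F_u = 65 ksi): end bolts L_c = 1.625 − 1.125/2 = 1.0625, R_n = min(1.2×1.0625×0.75×65, 2.4×1×0.75×65) = 62.156 kips/bolt; interior L_c = 3.25 − 1.125 = 2.125, R_n = 117 kips/bolt. φR_n = 0.75 × (2×62.156 + 4×117) = 444.2 kips.
Block shear: shear path 2×[1.625+2×3.25] = 2×8.125 in, A_gv = 12.188, A_nv = 2×(8.125 − 2.5×1.1875)×0.75 = 7.7344 in²; tension across gage: (2.6875 − 1×1.1875)×0.75 = 1.125 in². R_n = min(0.6×65×7.7344, 0.6×50×12.188) + 1.0×65×1.125 = min(301.64, 365.64) + 73.125 = 374.77 kips. φR_n = 0.75 × 374.77 = 281.1 kips.
Governing: min(190.9, 444.2, 281.1) = 190.9 kips → bolt shear.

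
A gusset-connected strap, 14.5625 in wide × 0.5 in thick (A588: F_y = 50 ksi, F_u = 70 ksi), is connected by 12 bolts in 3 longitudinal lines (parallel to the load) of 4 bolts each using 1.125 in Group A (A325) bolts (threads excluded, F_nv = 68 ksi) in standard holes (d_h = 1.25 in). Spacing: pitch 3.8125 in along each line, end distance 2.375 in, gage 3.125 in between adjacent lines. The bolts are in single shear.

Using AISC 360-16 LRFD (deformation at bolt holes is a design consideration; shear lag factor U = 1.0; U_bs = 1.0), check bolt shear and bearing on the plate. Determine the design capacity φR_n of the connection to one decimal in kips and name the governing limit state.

608.3 kips (bolt shear governs)

Bolt shear: A_b = π(1.125)²/4 = 0.99402 in². φR_n = 0.75 × 68 × 0.99402 × 12 × 1 = 608.3 kips.
Bearing (0.5 in plate, F_u = 70 ksi): end bolts L_c = 2.375 − 1.25/2 = 1.75, R_n = min(1.2×1.75×0.5×70, 2.4×1.125×0.5×70) = 73.5 kips/bolt; interior L_c = 3.8125 − 1.25 = 2.5625, R_n = 94.5 kips/bolt. φR_n = 0.75 × (3×73.5 + 9×94.5) = 803.3 kips.
Governing: min(608.3, 803.3) = 608.3 kips → bolt shear.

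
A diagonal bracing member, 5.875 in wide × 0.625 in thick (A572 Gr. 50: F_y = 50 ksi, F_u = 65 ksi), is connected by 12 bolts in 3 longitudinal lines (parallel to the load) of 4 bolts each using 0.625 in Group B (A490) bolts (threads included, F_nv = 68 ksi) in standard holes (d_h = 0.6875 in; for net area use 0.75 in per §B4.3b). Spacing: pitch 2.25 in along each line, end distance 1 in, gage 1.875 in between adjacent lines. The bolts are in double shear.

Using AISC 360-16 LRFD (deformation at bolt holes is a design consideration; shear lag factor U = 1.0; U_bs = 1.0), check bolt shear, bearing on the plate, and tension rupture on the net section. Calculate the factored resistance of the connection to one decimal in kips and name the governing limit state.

110.4 kips (net-section rupture governs)

Bolt shear: A_b = π(0.625)²/4 = 0.3068 in². φR_n = 0.75 × 68 × 0.3068 × 12 × 2 = 375.5 kips.
Bearing (0.625 in plate, F_u = 65 ksi): end bolts L_c = 1 − 0.6875/2 = 0.65625, R_n = min(1.2×0.65625×0.625×65, 2.4×0.625×0.625×65) = 31.992 kips/bolt; interior L_c = 2.25 − 0.6875 = 1.5625, R_n = 60.938 kips/bolt. φR_n = 0.75 × (3×31.992 + 9×60.938) = 483.3 kips.
Tension rupture (net): A_n = (5.875 − 3×0.75)×0.625 = 2.2656 in² (U = 1.0, A_e = A_n). φR_n = 0.75 × 65 × 2.2656 = 110.4 kips.
Governing: min(375.5, 483.3, 110.4) = 110.4 kips → net-section rupture.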